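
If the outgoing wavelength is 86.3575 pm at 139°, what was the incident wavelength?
82.1000 pm

From λ' = λ + Δλ, we have λ = λ' - Δλ

First calculate the Compton shift:
Δλ = λ_C(1 - cos θ)
Δλ = 2.4263 × (1 - cos(139°))
Δλ = 2.4263 × 1.7547
Δλ = 4.2575 pm

Initial wavelength:
λ = λ' - Δλ
λ = 86.3575 - 4.2575
λ = 82.1000 pm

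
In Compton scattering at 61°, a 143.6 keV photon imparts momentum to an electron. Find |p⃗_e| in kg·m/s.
7.3453e-23 kg·m/s

The electron is initially at rest, so by conservation of momentum:
p⃗_e = p⃗₀ − p⃗'  (incident photon momentum minus scattered photon momentum)

Photon momentum magnitudes (p = h/λ = E/c):
λ₀ = hc/E₀ = 8.6340 pm → p₀ = h/λ₀ = 7.6744e-23 kg·m/s
Δλ = λ_C(1 − cos 61°) = 1.2500 pm
λ' = 9.8840 pm → p' = h/λ' = 6.7038e-23 kg·m/s

The scattered photon makes angle θ = 61° with the incident direction, so by the law of cosines:
|p⃗_e|² = p₀² + p'² − 2p₀p'cos θ
|p⃗_e|² = (7.6744e-23)² + (6.7038e-23)² − 2·7.6744e-23·6.7038e-23·cos(61°)
|p⃗_e| = 7.3453e-23 kg·m/s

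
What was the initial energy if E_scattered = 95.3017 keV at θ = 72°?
109.3999 keV

Convert final energy to wavelength (hc ≈ 1239.842 keV·pm):
λ' = hc/E' = 1239.842 / 95.3017 = 13.0097 pm

Calculate the Compton shift:
Δλ = λ_C(1 - cos(72°))
Δλ = 2.4263 × (1 - cos(72°))
Δλ = 1.6765 pm

Initial wavelength:
λ = λ' - Δλ = 13.0097 - 1.6765 = 11.3331 pm

Initial energy:
E = hc/λ = 1239.842 / 11.3331 = 109.3999 keV

(Intermediate values are shown rounded; full precision is carried through to the final answer.)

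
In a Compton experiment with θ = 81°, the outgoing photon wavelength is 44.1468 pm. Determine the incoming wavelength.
42.1000 pm

From λ' = λ + Δλ, we have λ = λ' - Δλ

First calculate the Compton shift:
Δλ = λ_C(1 - cos θ)
Δλ = 2.4263 × (1 - cos(81°))
Δλ = 2.4263 × 0.8436
Δλ = 2.0468 pm

Initial wavelength:
λ = λ' - Δλ
λ = 44.1468 - 2.0468
λ = 42.1000 pm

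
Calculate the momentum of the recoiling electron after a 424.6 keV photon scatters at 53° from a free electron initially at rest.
1.8438e-22 kg·m/s

The electron is initially at rest, so by conservation of momentum:
p⃗_e = p⃗₀ − p⃗'  (incident photon momentum minus scattered photon momentum)

Photon momentum magnitudes (p = h/λ = E/c):
λ₀ = hc/E₀ = 2.9200 pm → p₀ = h/λ₀ = 2.2692e-22 kg·m/s
Δλ = λ_C(1 − cos 53°) = 0.9661 pm
λ' = 3.8861 pm → p' = h/λ' = 1.7051e-22 kg·m/s

The scattered photon makes angle θ = 53° with the incident direction, so by the law of cosines:
|p⃗_e|² = p₀² + p'² − 2p₀p'cos θ
|p⃗_e|² = (2.2692e-22)² + (1.7051e-22)² − 2·2.2692e-22·1.7051e-22·cos(53°)
|p⃗_e| = 1.8438e-22 kg·m/s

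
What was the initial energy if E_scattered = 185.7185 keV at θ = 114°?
380.0001 keV

Convert final energy to wavelength (hc ≈ 1239.842 keV·pm):
λ' = hc/E' = 1239.842 / 185.7185 = 6.6759 pm

Calculate the Compton shift:
Δλ = λ_C(1 - cos(114°))
Δλ = 2.4263 × (1 - cos(114°))
Δλ = 3.4132 pm

Initial wavelength:
λ = λ' - Δλ = 6.6759 - 3.4132 = 3.2627 pm

Initial energy:
E = hc/λ = 1239.842 / 3.2627 = 380.0001 keV

(Intermediate values are shown rounded; full precision is carried through to the final answer.)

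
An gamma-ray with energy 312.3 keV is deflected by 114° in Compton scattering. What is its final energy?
167.9271 keV

First convert energy to wavelength:
λ = hc/E, with hc ≈ 1239.842 keV·pm (i.e. 1239.842 eV·nm)

For E = 312.3 keV = 312300 eV:
λ = 1239.842 keV·pm / 312.3 keV
λ = 3.9700 pm

Calculate the Compton shift:
Δλ = λ_C(1 - cos(114°)) = 2.4263 × 1.4067
Δλ = 3.4132 pm

Final wavelength:
λ' = 3.9700 + 3.4132 = 7.3832 pm

Final energy:
E' = hc/λ' = 1239.842 / 7.3832 = 167.9271 keV

(Intermediate values are shown rounded; full precision is carried through to the final answer.)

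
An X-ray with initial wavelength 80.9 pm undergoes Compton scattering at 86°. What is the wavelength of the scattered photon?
83.1571 pm

Using the Compton scattering formula:
λ' = λ + Δλ = λ + λ_C(1 - cos θ)

Given:
- Initial wavelength λ = 80.9 pm
- Scattering angle θ = 86°
- Compton wavelength λ_C ≈ 2.4263 pm

Calculate the shift:
Δλ = 2.4263 × (1 - cos(86°))
Δλ = 2.4263 × 0.9302
Δλ = 2.2571 pm

Final wavelength:
λ' = 80.9 + 2.2571 = 83.1571 pm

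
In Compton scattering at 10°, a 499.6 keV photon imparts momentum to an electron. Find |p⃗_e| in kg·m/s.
4.6364e-23 kg·m/s

The electron is initially at rest, so by conservation of momentum:
p⃗_e = p⃗₀ − p⃗'  (incident photon momentum minus scattered photon momentum)

Photon momentum magnitudes (p = h/λ = E/c):
λ₀ = hc/E₀ = 2.4817 pm → p₀ = h/λ₀ = 2.6700e-22 kg·m/s
Δλ = λ_C(1 − cos 10°) = 0.0369 pm
λ' = 2.5185 pm → p' = h/λ' = 2.6309e-22 kg·m/s

The scattered photon makes angle θ = 10° with the incident direction, so by the law of cosines:
|p⃗_e|² = p₀² + p'² − 2p₀p'cos θ
|p⃗_e|² = (2.6700e-22)² + (2.6309e-22)² − 2·2.6700e-22·2.6309e-22·cos(10°)
|p⃗_e| = 4.6364e-23 kg·m/s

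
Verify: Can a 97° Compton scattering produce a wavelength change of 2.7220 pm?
Yes, consistent

Calculate the expected shift for θ = 97°:

Δλ_expected = λ_C(1 - cos(97°))
Δλ_expected = 2.4263 × (1 - cos(97°))
Δλ_expected = 2.4263 × 1.1219
Δλ_expected = 2.7220 pm

Given shift: 2.7220 pm
Expected shift: 2.7220 pm
Difference: 0.0000 pm

The values match. This is consistent with Compton scattering at the stated angle.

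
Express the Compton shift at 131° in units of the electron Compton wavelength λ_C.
1.6561 λ_C

The Compton shift formula is:
Δλ = λ_C(1 - cos θ)

Dividing both sides by λ_C:
Δλ/λ_C = 1 - cos θ

For θ = 131°:
Δλ/λ_C = 1 - cos(131°)
Δλ/λ_C = 1 - -0.6561
Δλ/λ_C = 1.6561

This means the shift is 1.6561 × λ_C = 4.0181 pm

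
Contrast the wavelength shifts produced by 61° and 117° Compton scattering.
117° produces the larger shift by a factor of 2.822

Calculate both shifts using Δλ = λ_C(1 - cos θ):

For θ₁ = 61°:
Δλ₁ = 2.4263 × (1 - cos(61°))
Δλ₁ = 2.4263 × 0.5152
Δλ₁ = 1.2500 pm

For θ₂ = 117°:
Δλ₂ = 2.4263 × (1 - cos(117°))
Δλ₂ = 2.4263 × 1.4540
Δλ₂ = 3.5278 pm

The 117° angle produces the larger shift.
Ratio: 3.5278/1.2500 = 2.822

(Intermediate values are shown rounded; full precision is carried through to the final answer.)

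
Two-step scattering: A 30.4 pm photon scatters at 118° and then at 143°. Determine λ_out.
38.3294 pm

Apply Compton shift twice:

First scattering at θ₁ = 118°:
Δλ₁ = λ_C(1 - cos(118°))
Δλ₁ = 2.4263 × 1.4695
Δλ₁ = 3.5654 pm

After first scattering:
λ₁ = 30.4 + 3.5654 = 33.9654 pm

Second scattering at θ₂ = 143°:
Δλ₂ = λ_C(1 - cos(143°))
Δλ₂ = 2.4263 × 1.7986
Δλ₂ = 4.3640 pm

Final wavelength:
λ₂ = 33.9654 + 4.3640 = 38.3294 pm

Total shift: Δλ_total = 3.5654 + 4.3640 = 7.9294 pm

(Intermediate values are shown rounded; full precision is carried through to the final answer.)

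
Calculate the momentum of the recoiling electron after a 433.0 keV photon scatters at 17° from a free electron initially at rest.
6.7682e-23 kg·m/s

The electron is initially at rest, so by conservation of momentum:
p⃗_e = p⃗₀ − p⃗'  (incident photon momentum minus scattered photon momentum)

Photon momentum magnitudes (p = h/λ = E/c):
λ₀ = hc/E₀ = 2.8634 pm → p₀ = h/λ₀ = 2.3141e-22 kg·m/s
Δλ = λ_C(1 − cos 17°) = 0.1060 pm
λ' = 2.9694 pm → p' = h/λ' = 2.2315e-22 kg·m/s

The scattered photon makes angle θ = 17° with the incident direction, so by the law of cosines:
|p⃗_e|² = p₀² + p'² − 2p₀p'cos θ
|p⃗_e|² = (2.3141e-22)² + (2.2315e-22)² − 2·2.3141e-22·2.2315e-22·cos(17°)
|p⃗_e| = 6.7682e-23 kg·m/s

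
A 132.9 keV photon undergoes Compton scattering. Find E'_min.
87.4251 keV (at θ = 180°)

The scattered photon has minimum energy when its wavelength is maximum, i.e., when the Compton shift Δλ = λ_C(1 − cos θ) is maximum. This occurs at θ = 180° (backscattering), giving Δλ_max = 2λ_C = 4.8526 pm.

Initial wavelength: λ₀ = hc/E₀ = 9.3291 pm
Maximum final wavelength: λ'_max = λ₀ + 2λ_C = 9.3291 + 4.8526 = 14.1818 pm
Minimum final energy: E'_min = hc/λ'_max = 87.4251 keV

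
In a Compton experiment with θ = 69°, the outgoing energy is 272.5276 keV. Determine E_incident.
414.2999 keV

Convert final energy to wavelength (hc ≈ 1239.842 keV·pm):
λ' = hc/E' = 1239.842 / 272.5276 = 4.5494 pm

Calculate the Compton shift:
Δλ = λ_C(1 - cos(69°))
Δλ = 2.4263 × (1 - cos(69°))
Δλ = 1.5568 pm

Initial wavelength:
λ = λ' - Δλ = 4.5494 - 1.5568 = 2.9926 pm

Initial energy:
E = hc/λ = 1239.842 / 2.9926 = 414.2999 keV

(Intermediate values are shown rounded; full precision is carried through to the final answer.)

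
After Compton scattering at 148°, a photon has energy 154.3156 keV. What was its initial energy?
349.2003 keV

Convert final energy to wavelength (hc ≈ 1239.842 keV·pm):
λ' = hc/E' = 1239.842 / 154.3156 = 8.0345 pm

Calculate the Compton shift:
Δλ = λ_C(1 - cos(148°))
Δλ = 2.4263 × (1 - cos(148°))
Δλ = 4.4839 pm

Initial wavelength:
λ = λ' - Δλ = 8.0345 - 4.4839 = 3.5505 pm

Initial energy:
E = hc/λ = 1239.842 / 3.5505 = 349.2003 keV

(Intermediate values are shown rounded; full precision is carried through to the final answer.)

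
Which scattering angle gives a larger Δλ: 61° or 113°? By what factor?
113° produces the larger shift by a factor of 2.699

Calculate both shifts using Δλ = λ_C(1 - cos θ):

For θ₁ = 61°:
Δλ₁ = 2.4263 × (1 - cos(61°))
Δλ₁ = 2.4263 × 0.5152
Δλ₁ = 1.2500 pm

For θ₂ = 113°:
Δλ₂ = 2.4263 × (1 - cos(113°))
Δλ₂ = 2.4263 × 1.3907
Δλ₂ = 3.3743 pm

The 113° angle produces the larger shift.
Ratio: 3.3743/1.2500 = 2.699

(Intermediate values are shown rounded; full precision is carried through to the final answer.)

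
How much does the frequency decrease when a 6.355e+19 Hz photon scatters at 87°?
2.082e+19 Hz (decrease)

Convert frequency to wavelength (c = 299792458 m/s):
λ₀ = c/f₀ = 299792458/6.355e+19 = 4.7174266e-12 m = 4.7174 pm

Calculate Compton shift:
Δλ = λ_C(1 - cos(87°)) = 2.2993 pm

Final wavelength:
λ' = λ₀ + Δλ = 4.7174 + 2.2993 = 7.0168 pm

Final frequency:
f' = c/λ' = 299792458/7.0167535e-12 = 4.2725237e+19 Hz

Frequency shift (decrease):
Δf = f₀ - f' = 6.355e+19 - 4.2725237e+19 = 2.082e+19 Hz

(Intermediate values are shown rounded; full precision is carried through to the final answer.)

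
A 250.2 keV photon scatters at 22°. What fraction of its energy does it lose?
0.0344 (or 3.44%)

Calculate initial and final photon energies:

Initial: E₀ = 250.2 keV → λ₀ = 4.9554 pm
Compton shift: Δλ = 0.1767 pm
Final wavelength: λ' = 5.1321 pm
Final energy: E' = 241.5867 keV

Fractional energy loss:
(E₀ - E')/E₀ = (250.2000 - 241.5867)/250.2000
= 8.6133/250.2000
= 0.0344
= 3.44%

(Intermediate values are shown rounded; full precision is carried through to the final answer.)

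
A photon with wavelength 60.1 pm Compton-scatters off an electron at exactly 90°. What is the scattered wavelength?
62.5263 pm

Using the Compton formula: λ' = λ + λ_C(1 − cos θ)

For θ = 90°, cos θ = 0 (exact) = 0.0000, so:
1 − cos 90° = 1 − (0) = 1.0000

Δλ = λ_C × 1.0000 = 2.4263 × 1.0000 = 2.4263 pm

λ' = 60.1 + 2.4263 = 62.5263 pm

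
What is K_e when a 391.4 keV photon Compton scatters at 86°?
162.8480 keV

By energy conservation: K_e = E_initial - E_final

First find the scattered photon energy:
Initial wavelength: λ = hc/E = 3.1677 pm
Compton shift: Δλ = λ_C(1 - cos(86°)) = 2.2571 pm
Final wavelength: λ' = 3.1677 + 2.2571 = 5.4248 pm
Final photon energy: E' = hc/λ' = 228.5520 keV

Electron kinetic energy:
K_e = E - E' = 391.4000 - 228.5520 = 162.8480 keV

(Intermediate values are shown rounded; full precision is carried through to the final answer.)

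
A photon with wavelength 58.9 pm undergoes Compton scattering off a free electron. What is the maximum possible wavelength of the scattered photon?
63.7526 pm (at θ = 180°)

The Compton shift is Δλ = λ_C(1 − cos θ).

Since cos θ ranges from −1 to 1, the factor (1 − cos θ) ranges from 0 to 2; the maximum shift occurs at θ = 180° (backscattering):
Δλ_max = 2λ_C = 2 × 2.4263 pm = 4.8526 pm

Maximum scattered wavelength:
λ'_max = λ₀ + Δλ_max = 58.9 + 4.8526 = 63.7526 pm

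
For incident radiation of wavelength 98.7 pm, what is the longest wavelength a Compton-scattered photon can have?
103.5526 pm (at θ = 180°)

The Compton shift is Δλ = λ_C(1 − cos θ).

Since cos θ ranges from −1 to 1, the factor (1 − cos θ) ranges from 0 to 2; the maximum shift occurs at θ = 180° (backscattering):
Δλ_max = 2λ_C = 2 × 2.4263 pm = 4.8526 pm

Maximum scattered wavelength:
λ'_max = λ₀ + Δλ_max = 98.7 + 4.8526 = 103.5526 pm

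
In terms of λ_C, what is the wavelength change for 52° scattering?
0.3843 λ_C

The Compton shift formula is:
Δλ = λ_C(1 - cos θ)

Dividing both sides by λ_C:
Δλ/λ_C = 1 - cos θ

For θ = 52°:
Δλ/λ_C = 1 - cos(52°)
Δλ/λ_C = 1 - 0.6157
Δλ/λ_C = 0.3843

This means the shift is 0.3843 × λ_C = 0.9325 pm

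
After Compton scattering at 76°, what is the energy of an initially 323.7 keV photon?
218.6843 keV

First convert energy to wavelength:
λ = hc/E, with hc ≈ 1239.842 keV·pm (i.e. 1239.842 eV·nm)

For E = 323.7 keV = 323700 eV:
λ = 1239.842 keV·pm / 323.7 keV
λ = 3.8302 pm

Calculate the Compton shift:
Δλ = λ_C(1 - cos(76°)) = 2.4263 × 0.7581
Δλ = 1.8393 pm

Final wavelength:
λ' = 3.8302 + 1.8393 = 5.6696 pm

Final energy:
E' = hc/λ' = 1239.842 / 5.6696 = 218.6843 keV

(Intermediate values are shown rounded; full precision is carried through to the final answer.)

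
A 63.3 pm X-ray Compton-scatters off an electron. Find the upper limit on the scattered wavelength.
68.1526 pm (at θ = 180°)

The Compton shift is Δλ = λ_C(1 − cos θ).

Since cos θ ranges from −1 to 1, the factor (1 − cos θ) ranges from 0 to 2; the maximum shift occurs at θ = 180° (backscattering):
Δλ_max = 2λ_C = 2 × 2.4263 pm = 4.8526 pm

Maximum scattered wavelength:
λ'_max = λ₀ + Δλ_max = 63.3 + 4.8526 = 68.1526 pm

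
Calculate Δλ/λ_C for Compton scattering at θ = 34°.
0.1710 λ_C

The Compton shift formula is:
Δλ = λ_C(1 - cos θ)

Dividing both sides by λ_C:
Δλ/λ_C = 1 - cos θ

For θ = 34°:
Δλ/λ_C = 1 - cos(34°)
Δλ/λ_C = 1 - 0.8290
Δλ/λ_C = 0.1710

This means the shift is 0.1710 × λ_C = 0.4148 pm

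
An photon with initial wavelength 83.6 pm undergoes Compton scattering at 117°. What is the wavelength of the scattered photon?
87.1278 pm

Using the Compton scattering formula:
λ' = λ + Δλ = λ + λ_C(1 - cos θ)

Given:
- Initial wavelength λ = 83.6 pm
- Scattering angle θ = 117°
- Compton wavelength λ_C ≈ 2.4263 pm

Calculate the shift:
Δλ = 2.4263 × (1 - cos(117°))
Δλ = 2.4263 × 1.4540
Δλ = 3.5278 pm

Final wavelength:
λ' = 83.6 + 3.5278 = 87.1278 pm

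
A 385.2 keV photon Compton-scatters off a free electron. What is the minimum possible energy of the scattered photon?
153.6109 keV (at θ = 180°)

The scattered photon has minimum energy when its wavelength is maximum, i.e., when the Compton shift Δλ = λ_C(1 − cos θ) is maximum. This occurs at θ = 180° (backscattering), giving Δλ_max = 2λ_C = 4.8526 pm.

Initial wavelength: λ₀ = hc/E₀ = 3.2187 pm
Maximum final wavelength: λ'_max = λ₀ + 2λ_C = 3.2187 + 4.8526 = 8.0713 pm
Minimum final energy: E'_min = hc/λ'_max = 153.6109 keV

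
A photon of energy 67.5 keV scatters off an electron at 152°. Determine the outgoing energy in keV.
54.0551 keV

First convert energy to wavelength:
λ = hc/E, with hc ≈ 1239.842 keV·pm (i.e. 1239.842 eV·nm)

For E = 67.5 keV = 67500 eV:
λ = 1239.842 keV·pm / 67.5 keV
λ = 18.3680 pm

Calculate the Compton shift:
Δλ = λ_C(1 - cos(152°)) = 2.4263 × 1.8829
Δλ = 4.5686 pm

Final wavelength:
λ' = 18.3680 + 4.5686 = 22.9366 pm

Final energy:
E' = hc/λ' = 1239.842 / 22.9366 = 54.0551 keV

(Intermediate values are shown rounded; full precision is carried through to the final answer.)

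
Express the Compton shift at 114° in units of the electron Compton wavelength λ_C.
1.4067 λ_C

The Compton shift formula is:
Δλ = λ_C(1 - cos θ)

Dividing both sides by λ_C:
Δλ/λ_C = 1 - cos θ

For θ = 114°:
Δλ/λ_C = 1 - cos(114°)
Δλ/λ_C = 1 - -0.4067
Δλ/λ_C = 1.4067

This means the shift is 1.4067 × λ_C = 3.4132 pm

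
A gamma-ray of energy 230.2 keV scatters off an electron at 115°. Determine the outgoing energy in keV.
140.2910 keV

First convert energy to wavelength:
λ = hc/E, with hc ≈ 1239.842 keV·pm (i.e. 1239.842 eV·nm)

For E = 230.2 keV = 230200 eV:
λ = 1239.842 keV·pm / 230.2 keV
λ = 5.3859 pm

Calculate the Compton shift:
Δλ = λ_C(1 - cos(115°)) = 2.4263 × 1.4226
Δλ = 3.4517 pm

Final wavelength:
λ' = 5.3859 + 3.4517 = 8.8376 pm

Final energy:
E' = hc/λ' = 1239.842 / 8.8376 = 140.2910 keV

(Intermediate values are shown rounded; full precision is carried through to the final answer.)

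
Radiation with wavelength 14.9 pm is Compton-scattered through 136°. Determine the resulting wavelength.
19.0717 pm

Using the Compton scattering formula:
λ' = λ + Δλ = λ + λ_C(1 - cos θ)

Given:
- Initial wavelength λ = 14.9 pm
- Scattering angle θ = 136°
- Compton wavelength λ_C ≈ 2.4263 pm

Calculate the shift:
Δλ = 2.4263 × (1 - cos(136°))
Δλ = 2.4263 × 1.7193
Δλ = 4.1717 pm

Final wavelength:
λ' = 14.9 + 4.1717 = 19.0717 pm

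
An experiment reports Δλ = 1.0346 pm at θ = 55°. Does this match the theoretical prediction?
Yes, consistent

Calculate the expected shift for θ = 55°:

Δλ_expected = λ_C(1 - cos(55°))
Δλ_expected = 2.4263 × (1 - cos(55°))
Δλ_expected = 2.4263 × 0.4264
Δλ_expected = 1.0346 pm

Given shift: 1.0346 pm
Expected shift: 1.0346 pm
Difference: 0.0000 pm

The values match. This is consistent with Compton scattering at the stated angle.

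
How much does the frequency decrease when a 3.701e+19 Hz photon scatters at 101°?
9.730e+18 Hz (decrease)

Convert frequency to wavelength (c = 299792458 m/s):
λ₀ = c/f₀ = 299792458/3.701e+19 = 8.1003096e-12 m = 8.1003 pm

Calculate Compton shift:
Δλ = λ_C(1 - cos(101°)) = 2.8893 pm

Final wavelength:
λ' = λ₀ + Δλ = 8.1003 + 2.8893 = 10.9896 pm

Final frequency:
f' = c/λ' = 299792458/1.0989582e-11 = 2.7279697e+19 Hz

Frequency shift (decrease):
Δf = f₀ - f' = 3.701e+19 - 2.7279697e+19 = 9.730e+18 Hz

(Intermediate values are shown rounded; full precision is carried through to the final answer.)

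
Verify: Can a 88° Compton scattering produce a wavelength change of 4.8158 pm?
No, inconsistent

Calculate the expected shift for θ = 88°:

Δλ_expected = λ_C(1 - cos(88°))
Δλ_expected = 2.4263 × (1 - cos(88°))
Δλ_expected = 2.4263 × 0.9651
Δλ_expected = 2.3416 pm

Given shift: 4.8158 pm
Expected shift: 2.3416 pm
Difference: 2.4741 pm

The values do not match. The given shift corresponds to θ ≈ 170.0°, not 88°.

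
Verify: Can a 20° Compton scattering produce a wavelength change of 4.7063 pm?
No, inconsistent

Calculate the expected shift for θ = 20°:

Δλ_expected = λ_C(1 - cos(20°))
Δλ_expected = 2.4263 × (1 - cos(20°))
Δλ_expected = 2.4263 × 0.0603
Δλ_expected = 0.1463 pm

Given shift: 4.7063 pm
Expected shift: 0.1463 pm
Difference: 4.5600 pm

The values do not match. The given shift corresponds to θ ≈ 160.0°, not 20°.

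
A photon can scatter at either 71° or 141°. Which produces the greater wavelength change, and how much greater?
141° produces the larger shift by a factor of 2.635

Calculate both shifts using Δλ = λ_C(1 - cos θ):

For θ₁ = 71°:
Δλ₁ = 2.4263 × (1 - cos(71°))
Δλ₁ = 2.4263 × 0.6744
Δλ₁ = 1.6364 pm

For θ₂ = 141°:
Δλ₂ = 2.4263 × (1 - cos(141°))
Δλ₂ = 2.4263 × 1.7771
Δλ₂ = 4.3119 pm

The 141° angle produces the larger shift.
Ratio: 4.3119/1.6364 = 2.635

(Intermediate values are shown rounded; full precision is carried through to the final answer.)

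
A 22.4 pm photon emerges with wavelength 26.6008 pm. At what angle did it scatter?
137.00°

First find the wavelength shift:
Δλ = λ' - λ = 26.6008 - 22.4 = 4.2008 pm

Using Δλ = λ_C(1 - cos θ), with λ_C = h/(m_e·c) ≈ 2.42631024 pm:
cos θ = 1 - Δλ/λ_C
cos θ = 1 - 4.2008/2.42631024
cos θ = -0.731353

θ = arccos(-0.731353)
θ = 137.00°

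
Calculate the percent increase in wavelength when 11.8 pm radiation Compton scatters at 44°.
5.7709%

Calculate the Compton shift:
Δλ = λ_C(1 - cos(44°))
Δλ = 2.4263 × (1 - cos(44°))
Δλ = 2.4263 × 0.2807
Δλ = 0.6810 pm

Percentage change:
(Δλ/λ₀) × 100 = (0.6810/11.8) × 100
= 5.7709%

(Intermediate values are shown rounded; full precision is carried through to the final answer.)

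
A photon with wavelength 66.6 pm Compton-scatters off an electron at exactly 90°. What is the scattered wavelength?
69.0263 pm

Using the Compton formula: λ' = λ + λ_C(1 − cos θ)

For θ = 90°, cos θ = 0 (exact) = 0.0000, so:
1 − cos 90° = 1 − (0) = 1.0000

Δλ = λ_C × 1.0000 = 2.4263 × 1.0000 = 2.4263 pm

λ' = 66.6 + 2.4263 = 69.0263 pm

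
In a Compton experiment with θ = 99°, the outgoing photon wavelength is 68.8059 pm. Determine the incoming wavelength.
66.0000 pm

From λ' = λ + Δλ, we have λ = λ' - Δλ

First calculate the Compton shift:
Δλ = λ_C(1 - cos θ)
Δλ = 2.4263 × (1 - cos(99°))
Δλ = 2.4263 × 1.1564
Δλ = 2.8059 pm

Initial wavelength:
λ = λ' - Δλ
λ = 68.8059 - 2.8059
λ = 66.0000 pm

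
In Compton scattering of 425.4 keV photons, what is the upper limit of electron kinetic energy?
265.7737 keV

Maximum energy transfer occurs at θ = 180° (backscattering).

Initial photon: E₀ = 425.4 keV → λ₀ = 2.9145 pm

Maximum Compton shift (at 180°):
Δλ_max = 2λ_C = 2 × 2.4263 = 4.8526 pm

Final wavelength:
λ' = 2.9145 + 4.8526 = 7.7672 pm

Minimum photon energy (maximum energy to electron):
E'_min = hc/λ' = 159.6263 keV

Maximum electron kinetic energy:
K_max = E₀ - E'_min = 425.4000 - 159.6263 = 265.7737 keV

(Intermediate values are shown rounded; full precision is carried through to the final answer.)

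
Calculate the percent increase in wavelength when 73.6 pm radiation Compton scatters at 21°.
0.2190%

Calculate the Compton shift:
Δλ = λ_C(1 - cos(21°))
Δλ = 2.4263 × (1 - cos(21°))
Δλ = 2.4263 × 0.0664
Δλ = 0.1612 pm

Percentage change:
(Δλ/λ₀) × 100 = (0.1612/73.6) × 100
= 0.2190%

(Intermediate values are shown rounded; full precision is carried through to the final answer.)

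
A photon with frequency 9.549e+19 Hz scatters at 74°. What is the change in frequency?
3.427e+19 Hz (decrease)

Convert frequency to wavelength (c = 299792458 m/s):
λ₀ = c/f₀ = 299792458/9.549e+19 = 3.1395168e-12 m = 3.1395 pm

Calculate Compton shift:
Δλ = λ_C(1 - cos(74°)) = 1.7575 pm

Final wavelength:
λ' = λ₀ + Δλ = 3.1395 + 1.7575 = 4.8970 pm

Final frequency:
f' = c/λ' = 299792458/4.8970453e-12 = 6.1219050e+19 Hz

Frequency shift (decrease):
Δf = f₀ - f' = 9.549e+19 - 6.1219050e+19 = 3.427e+19 Hz

(Intermediate values are shown rounded; full precision is carried through to the final answer.)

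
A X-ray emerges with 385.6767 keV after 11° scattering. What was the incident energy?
391.1000 keV

Convert final energy to wavelength (hc ≈ 1239.842 keV·pm):
λ' = hc/E' = 1239.842 / 385.6767 = 3.2147 pm

Calculate the Compton shift:
Δλ = λ_C(1 - cos(11°))
Δλ = 2.4263 × (1 - cos(11°))
Δλ = 0.0446 pm

Initial wavelength:
λ = λ' - Δλ = 3.2147 - 0.0446 = 3.1701 pm

Initial energy:
E = hc/λ = 1239.842 / 3.1701 = 391.1000 keV

(Intermediate values are shown rounded; full precision is carried through to the final answer.)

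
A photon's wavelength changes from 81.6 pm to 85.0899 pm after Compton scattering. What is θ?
116.00°

First find the wavelength shift:
Δλ = λ' - λ = 85.0899 - 81.6 = 3.4899 pm

Using Δλ = λ_C(1 - cos θ), with λ_C = h/(m_e·c) ≈ 2.42631024 pm:
cos θ = 1 - Δλ/λ_C
cos θ = 1 - 3.4899/2.42631024
cos θ = -0.438357

θ = arccos(-0.438357)
θ = 116.00°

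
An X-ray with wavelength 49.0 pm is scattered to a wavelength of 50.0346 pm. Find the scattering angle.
55.00°

First find the wavelength shift:
Δλ = λ' - λ = 50.0346 - 49.0 = 1.0346 pm

Using Δλ = λ_C(1 - cos θ), with λ_C = h/(m_e·c) ≈ 2.42631024 pm:
cos θ = 1 - Δλ/λ_C
cos θ = 1 - 1.0346/2.42631024
cos θ = 0.573591

θ = arccos(0.573591)
θ = 55.00°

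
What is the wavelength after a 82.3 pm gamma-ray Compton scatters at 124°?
86.0831 pm

Using the Compton scattering formula:
λ' = λ + Δλ = λ + λ_C(1 - cos θ)

Given:
- Initial wavelength λ = 82.3 pm
- Scattering angle θ = 124°
- Compton wavelength λ_C ≈ 2.4263 pm

Calculate the shift:
Δλ = 2.4263 × (1 - cos(124°))
Δλ = 2.4263 × 1.5592
Δλ = 3.7831 pm

Final wavelength:
λ' = 82.3 + 3.7831 = 86.0831 pm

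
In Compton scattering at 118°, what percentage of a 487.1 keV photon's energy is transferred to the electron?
0.5835 (or 58.35%)

Calculate initial and final photon energies:

Initial: E₀ = 487.1 keV → λ₀ = 2.5454 pm
Compton shift: Δλ = 3.5654 pm
Final wavelength: λ' = 6.1107 pm
Final energy: E' = 202.8953 keV

Fractional energy loss:
(E₀ - E')/E₀ = (487.1000 - 202.8953)/487.1000
= 284.2047/487.1000
= 0.5835
= 58.35%

(Intermediate values are shown rounded; full precision is carried through to the final answer.)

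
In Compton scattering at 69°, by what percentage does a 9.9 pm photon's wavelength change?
15.7252%

Calculate the Compton shift:
Δλ = λ_C(1 - cos(69°))
Δλ = 2.4263 × (1 - cos(69°))
Δλ = 2.4263 × 0.6416
Δλ = 1.5568 pm

Percentage change:
(Δλ/λ₀) × 100 = (1.5568/9.9) × 100
= 15.7252%

(Intermediate values are shown rounded; full precision is carried through to the final answer.)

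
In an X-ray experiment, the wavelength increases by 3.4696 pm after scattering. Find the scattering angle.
115.47°

From the Compton formula Δλ = λ_C(1 - cos θ), we can solve for θ:

cos θ = 1 - Δλ/λ_C

Given:
- Δλ = 3.4696 pm
- λ_C = h/(m_e·c) ≈ 2.42631024 pm

cos θ = 1 - 3.4696/2.42631024
cos θ = 1 - 1.429990
cos θ = -0.429990

θ = arccos(-0.429990)
θ = 115.47°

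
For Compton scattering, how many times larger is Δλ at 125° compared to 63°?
125° produces the larger shift by a factor of 2.882

Calculate both shifts using Δλ = λ_C(1 - cos θ):

For θ₁ = 63°:
Δλ₁ = 2.4263 × (1 - cos(63°))
Δλ₁ = 2.4263 × 0.5460
Δλ₁ = 1.3248 pm

For θ₂ = 125°:
Δλ₂ = 2.4263 × (1 - cos(125°))
Δλ₂ = 2.4263 × 1.5736
Δλ₂ = 3.8180 pm

The 125° angle produces the larger shift.
Ratio: 3.8180/1.3248 = 2.882

(Intermediate values are shown rounded; full precision is carried through to the final answer.)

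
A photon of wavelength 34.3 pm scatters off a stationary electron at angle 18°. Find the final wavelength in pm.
34.4188 pm

Using the Compton scattering formula:
λ' = λ + Δλ = λ + λ_C(1 - cos θ)

Given:
- Initial wavelength λ = 34.3 pm
- Scattering angle θ = 18°
- Compton wavelength λ_C ≈ 2.4263 pm

Calculate the shift:
Δλ = 2.4263 × (1 - cos(18°))
Δλ = 2.4263 × 0.0489
Δλ = 0.1188 pm

Final wavelength:
λ' = 34.3 + 0.1188 = 34.4188 pm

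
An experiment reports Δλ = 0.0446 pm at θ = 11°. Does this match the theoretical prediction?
Yes, consistent

Calculate the expected shift for θ = 11°:

Δλ_expected = λ_C(1 - cos(11°))
Δλ_expected = 2.4263 × (1 - cos(11°))
Δλ_expected = 2.4263 × 0.0184
Δλ_expected = 0.0446 pm

Given shift: 0.0446 pm
Expected shift: 0.0446 pm
Difference: 0.0000 pm

The values match. This is consistent with Compton scattering at the stated angle.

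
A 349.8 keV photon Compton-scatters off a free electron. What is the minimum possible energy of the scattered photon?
147.6521 keV (at θ = 180°)

The scattered photon has minimum energy when its wavelength is maximum, i.e., when the Compton shift Δλ = λ_C(1 − cos θ) is maximum. This occurs at θ = 180° (backscattering), giving Δλ_max = 2λ_C = 4.8526 pm.

Initial wavelength: λ₀ = hc/E₀ = 3.5444 pm
Maximum final wavelength: λ'_max = λ₀ + 2λ_C = 3.5444 + 4.8526 = 8.3971 pm
Minimum final energy: E'_min = hc/λ'_max = 147.6521 keV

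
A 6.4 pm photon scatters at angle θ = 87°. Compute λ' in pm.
8.6993 pm

Using the Compton scattering formula:
λ' = λ + Δλ = λ + λ_C(1 - cos θ)

Given:
- Initial wavelength λ = 6.4 pm
- Scattering angle θ = 87°
- Compton wavelength λ_C ≈ 2.4263 pm

Calculate the shift:
Δλ = 2.4263 × (1 - cos(87°))
Δλ = 2.4263 × 0.9477
Δλ = 2.2993 pm

Final wavelength:
λ' = 6.4 + 2.2993 = 8.6993 pm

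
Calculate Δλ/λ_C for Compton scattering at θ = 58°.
0.4701 λ_C

The Compton shift formula is:
Δλ = λ_C(1 - cos θ)

Dividing both sides by λ_C:
Δλ/λ_C = 1 - cos θ

For θ = 58°:
Δλ/λ_C = 1 - cos(58°)
Δλ/λ_C = 1 - 0.5299
Δλ/λ_C = 0.4701

This means the shift is 0.4701 × λ_C = 1.1406 pm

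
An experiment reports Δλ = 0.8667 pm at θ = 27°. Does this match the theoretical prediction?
No, inconsistent

Calculate the expected shift for θ = 27°:

Δλ_expected = λ_C(1 - cos(27°))
Δλ_expected = 2.4263 × (1 - cos(27°))
Δλ_expected = 2.4263 × 0.1090
Δλ_expected = 0.2645 pm

Given shift: 0.8667 pm
Expected shift: 0.2645 pm
Difference: 0.6023 pm

The values do not match. The given shift corresponds to θ ≈ 50.0°, not 27°.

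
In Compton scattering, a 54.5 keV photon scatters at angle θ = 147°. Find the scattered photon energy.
45.5647 keV

First convert energy to wavelength:
λ = hc/E, with hc ≈ 1239.842 keV·pm (i.e. 1239.842 eV·nm)

For E = 54.5 keV = 54500 eV:
λ = 1239.842 keV·pm / 54.5 keV
λ = 22.7494 pm

Calculate the Compton shift:
Δλ = λ_C(1 - cos(147°)) = 2.4263 × 1.8387
Δλ = 4.4612 pm

Final wavelength:
λ' = 22.7494 + 4.4612 = 27.2106 pm

Final energy:
E' = hc/λ' = 1239.842 / 27.2106 = 45.5647 keV

(Intermediate values are shown rounded; full precision is carried through to the final answer.)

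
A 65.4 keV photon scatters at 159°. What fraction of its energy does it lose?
0.1984 (or 19.84%)

Calculate initial and final photon energies:

Initial: E₀ = 65.4 keV → λ₀ = 18.9578 pm
Compton shift: Δλ = 4.6915 pm
Final wavelength: λ' = 23.6493 pm
Final energy: E' = 52.4262 keV

Fractional energy loss:
(E₀ - E')/E₀ = (65.4000 - 52.4262)/65.4000
= 12.9738/65.4000
= 0.1984
= 19.84%

(Intermediate values are shown rounded; full precision is carried through to the final answer.)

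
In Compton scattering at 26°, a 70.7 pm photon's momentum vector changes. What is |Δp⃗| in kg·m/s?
4.2093e-24 kg·m/s

Photon momentum magnitude is p = h/λ.

Initial momentum:
p₀ = h/λ = 6.6261e-34/7.0700e-11 = 9.3721e-24 kg·m/s

After scattering:
λ' = λ + Δλ = 70.7 + 0.2456 = 70.9456 pm
p' = h/λ' = 6.6261e-34/7.0946e-11 = 9.3397e-24 kg·m/s

Momentum is a vector; the scattered photon's direction makes angle θ = 26° with the incident direction. The magnitude of the vector change Δp⃗ = p⃗₀ − p⃗' is found from the law of cosines:
|Δp⃗|² = p₀² + p'² − 2p₀p'cos θ
|Δp⃗|² = (9.3721e-24)² + (9.3397e-24)² − 2·9.3721e-24·9.3397e-24·cos(26°)
|Δp⃗| = 4.2093e-24 kg·m/s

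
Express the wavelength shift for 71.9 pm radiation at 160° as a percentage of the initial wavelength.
6.5456%

Calculate the Compton shift:
Δλ = λ_C(1 - cos(160°))
Δλ = 2.4263 × (1 - cos(160°))
Δλ = 2.4263 × 1.9397
Δλ = 4.7063 pm

Percentage change:
(Δλ/λ₀) × 100 = (4.7063/71.9) × 100
= 6.5456%

(Intermediate values are shown rounded; full precision is carried through to the final answer.)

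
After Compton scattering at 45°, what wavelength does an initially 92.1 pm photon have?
92.8106 pm

Using the Compton formula: λ' = λ + λ_C(1 − cos θ)

For θ = 45°, cos θ = √2/2 (exact) ≈ 0.7071, so:
1 − cos 45° = 1 − (√2/2) ≈ 0.2929

Δλ = λ_C × 0.2929 = 2.4263 × 0.2929 = 0.7106 pm

λ' = 92.1 + 0.7106 = 92.8106 pm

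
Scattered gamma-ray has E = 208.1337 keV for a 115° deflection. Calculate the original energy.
494.9002 keV

Convert final energy to wavelength (hc ≈ 1239.842 keV·pm):
λ' = hc/E' = 1239.842 / 208.1337 = 5.9569 pm

Calculate the Compton shift:
Δλ = λ_C(1 - cos(115°))
Δλ = 2.4263 × (1 - cos(115°))
Δλ = 3.4517 pm

Initial wavelength:
λ = λ' - Δλ = 5.9569 - 3.4517 = 2.5052 pm

Initial energy:
E = hc/λ = 1239.842 / 2.5052 = 494.9002 keV

(Intermediate values are shown rounded; full precision is carried through to the final answer.)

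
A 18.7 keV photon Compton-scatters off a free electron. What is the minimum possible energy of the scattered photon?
17.4247 keV (at θ = 180°)

The scattered photon has minimum energy when its wavelength is maximum, i.e., when the Compton shift Δλ = λ_C(1 − cos θ) is maximum. This occurs at θ = 180° (backscattering), giving Δλ_max = 2λ_C = 4.8526 pm.

Initial wavelength: λ₀ = hc/E₀ = 66.3017 pm
Maximum final wavelength: λ'_max = λ₀ + 2λ_C = 66.3017 + 4.8526 = 71.1543 pm
Minimum final energy: E'_min = hc/λ'_max = 17.4247 keV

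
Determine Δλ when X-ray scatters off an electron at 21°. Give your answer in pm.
0.1612 pm

Using the Compton scattering formula:
Δλ = λ_C(1 - cos θ)

where λ_C = h/(m_e·c) ≈ 2.4263 pm is the Compton wavelength of an electron.

For θ = 21°:
cos(21°) = 0.9336
1 - cos(21°) = 0.0664

Δλ = 2.4263 × 0.0664
Δλ = 0.1612 pm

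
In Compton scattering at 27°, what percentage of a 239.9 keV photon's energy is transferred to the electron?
0.0487 (or 4.87%)

Calculate initial and final photon energies:

Initial: E₀ = 239.9 keV → λ₀ = 5.1682 pm
Compton shift: Δλ = 0.2645 pm
Final wavelength: λ' = 5.4326 pm
Final energy: E' = 228.2220 keV

Fractional energy loss:
(E₀ - E')/E₀ = (239.9000 - 228.2220)/239.9000
= 11.6780/239.9000
= 0.0487
= 4.87%

(Intermediate values are shown rounded; full precision is carried through to the final answer.)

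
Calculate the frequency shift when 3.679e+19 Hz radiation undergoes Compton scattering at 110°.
1.050e+19 Hz (decrease)

Convert frequency to wavelength (c = 299792458 m/s):
λ₀ = c/f₀ = 299792458/3.679e+19 = 8.1487485e-12 m = 8.1487 pm

Calculate Compton shift:
Δλ = λ_C(1 - cos(110°)) = 3.2562 pm

Final wavelength:
λ' = λ₀ + Δλ = 8.1487 + 3.2562 = 11.4049 pm

Final frequency:
f' = c/λ' = 299792458/1.1404906e-11 = 2.6286272e+19 Hz

Frequency shift (decrease):
Δf = f₀ - f' = 3.679e+19 - 2.6286272e+19 = 1.050e+19 Hz

(Intermediate values are shown rounded; full precision is carried through to the final answer.)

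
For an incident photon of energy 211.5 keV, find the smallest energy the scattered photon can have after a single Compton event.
115.7135 keV (at θ = 180°)

The scattered photon has minimum energy when its wavelength is maximum, i.e., when the Compton shift Δλ = λ_C(1 − cos θ) is maximum. This occurs at θ = 180° (backscattering), giving Δλ_max = 2λ_C = 4.8526 pm.

Initial wavelength: λ₀ = hc/E₀ = 5.8621 pm
Maximum final wavelength: λ'_max = λ₀ + 2λ_C = 5.8621 + 4.8526 = 10.7148 pm
Minimum final energy: E'_min = hc/λ'_max = 115.7135 keV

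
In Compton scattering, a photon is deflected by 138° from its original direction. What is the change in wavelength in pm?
4.2294 pm

Using the Compton scattering formula:
Δλ = λ_C(1 - cos θ)

where λ_C = h/(m_e·c) ≈ 2.4263 pm is the Compton wavelength of an electron.

For θ = 138°:
cos(138°) = -0.7431
1 - cos(138°) = 1.7431

Δλ = 2.4263 × 1.7431
Δλ = 4.2294 pm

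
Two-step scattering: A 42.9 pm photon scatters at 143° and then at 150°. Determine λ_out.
51.7916 pm

Apply Compton shift twice:

First scattering at θ₁ = 143°:
Δλ₁ = λ_C(1 - cos(143°))
Δλ₁ = 2.4263 × 1.7986
Δλ₁ = 4.3640 pm

After first scattering:
λ₁ = 42.9 + 4.3640 = 47.2640 pm

Second scattering at θ₂ = 150°:
Δλ₂ = λ_C(1 - cos(150°))
Δλ₂ = 2.4263 × 1.8660
Δλ₂ = 4.5276 pm

Final wavelength:
λ₂ = 47.2640 + 4.5276 = 51.7916 pm

Total shift: Δλ_total = 4.3640 + 4.5276 = 8.8916 pm

(Intermediate values are shown rounded; full precision is carried through to the final answer.)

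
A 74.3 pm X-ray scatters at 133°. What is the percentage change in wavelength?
5.4927%

Calculate the Compton shift:
Δλ = λ_C(1 - cos(133°))
Δλ = 2.4263 × (1 - cos(133°))
Δλ = 2.4263 × 1.6820
Δλ = 4.0810 pm

Percentage change:
(Δλ/λ₀) × 100 = (4.0810/74.3) × 100
= 5.4927%

(Intermediate values are shown rounded; full precision is carried through to the final answer.)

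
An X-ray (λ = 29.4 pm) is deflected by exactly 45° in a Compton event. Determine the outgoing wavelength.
30.1106 pm

Using the Compton formula: λ' = λ + λ_C(1 − cos θ)

For θ = 45°, cos θ = √2/2 (exact) ≈ 0.7071, so:
1 − cos 45° = 1 − (√2/2) ≈ 0.2929

Δλ = λ_C × 0.2929 = 2.4263 × 0.2929 = 0.7106 pm

λ' = 29.4 + 0.7106 = 30.1106 pm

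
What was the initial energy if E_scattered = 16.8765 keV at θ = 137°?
17.9000 keV

Convert final energy to wavelength (hc ≈ 1239.842 keV·pm):
λ' = hc/E' = 1239.842 / 16.8765 = 73.4656 pm

Calculate the Compton shift:
Δλ = λ_C(1 - cos(137°))
Δλ = 2.4263 × (1 - cos(137°))
Δλ = 4.2008 pm

Initial wavelength:
λ = λ' - Δλ = 73.4656 - 4.2008 = 69.2648 pm

Initial energy:
E = hc/λ = 1239.842 / 69.2648 = 17.9000 keV

(Intermediate values are shown rounded; full precision is carried through to the final answer.)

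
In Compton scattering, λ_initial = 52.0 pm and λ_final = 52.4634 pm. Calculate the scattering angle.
36.00°

First find the wavelength shift:
Δλ = λ' - λ = 52.4634 - 52.0 = 0.4634 pm

Using Δλ = λ_C(1 - cos θ), with λ_C = h/(m_e·c) ≈ 2.42631024 pm:
cos θ = 1 - Δλ/λ_C
cos θ = 1 - 0.4634/2.42631024
cos θ = 0.809010

θ = arccos(0.809010)
θ = 36.00°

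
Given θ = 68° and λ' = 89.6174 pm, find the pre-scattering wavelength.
88.1000 pm

From λ' = λ + Δλ, we have λ = λ' - Δλ

First calculate the Compton shift:
Δλ = λ_C(1 - cos θ)
Δλ = 2.4263 × (1 - cos(68°))
Δλ = 2.4263 × 0.6254
Δλ = 1.5174 pm

Initial wavelength:
λ = λ' - Δλ
λ = 89.6174 - 1.5174
λ = 88.1000 pm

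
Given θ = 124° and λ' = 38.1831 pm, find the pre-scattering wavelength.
34.4000 pm

From λ' = λ + Δλ, we have λ = λ' - Δλ

First calculate the Compton shift:
Δλ = λ_C(1 - cos θ)
Δλ = 2.4263 × (1 - cos(124°))
Δλ = 2.4263 × 1.5592
Δλ = 3.7831 pm

Initial wavelength:
λ = λ' - Δλ
λ = 38.1831 - 3.7831
λ = 34.4000 pm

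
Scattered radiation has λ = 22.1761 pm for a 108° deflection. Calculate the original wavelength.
19.0000 pm

From λ' = λ + Δλ, we have λ = λ' - Δλ

First calculate the Compton shift:
Δλ = λ_C(1 - cos θ)
Δλ = 2.4263 × (1 - cos(108°))
Δλ = 2.4263 × 1.3090
Δλ = 3.1761 pm

Initial wavelength:
λ = λ' - Δλ
λ = 22.1761 - 3.1761
λ = 19.0000 pm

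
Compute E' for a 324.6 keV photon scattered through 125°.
162.3343 keV

First convert energy to wavelength:
λ = hc/E, with hc ≈ 1239.842 keV·pm (i.e. 1239.842 eV·nm)

For E = 324.6 keV = 324600 eV:
λ = 1239.842 keV·pm / 324.6 keV
λ = 3.8196 pm

Calculate the Compton shift:
Δλ = λ_C(1 - cos(125°)) = 2.4263 × 1.5736
Δλ = 3.8180 pm

Final wavelength:
λ' = 3.8196 + 3.8180 = 7.6376 pm

Final energy:
E' = hc/λ' = 1239.842 / 7.6376 = 162.3343 keV

(Intermediate values are shown rounded; full precision is carried through to the final answer.)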